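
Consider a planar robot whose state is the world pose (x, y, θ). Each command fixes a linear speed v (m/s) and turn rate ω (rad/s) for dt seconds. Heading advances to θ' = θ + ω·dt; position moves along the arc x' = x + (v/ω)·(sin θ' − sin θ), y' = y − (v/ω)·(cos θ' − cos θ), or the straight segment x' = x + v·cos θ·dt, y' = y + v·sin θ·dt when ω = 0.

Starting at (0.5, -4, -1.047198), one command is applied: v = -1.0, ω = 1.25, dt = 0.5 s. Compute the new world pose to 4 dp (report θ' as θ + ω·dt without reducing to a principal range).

(0.1350, -3.6702, -0.4222)

θ' = -1.0472 + 1.25·0.5 = -0.4222
R = v/ω = -1.0/1.25 = -0.8000
x' = 0.5 + -0.8000·(sin -0.4222 − sin -1.0472) = 0.1350
y' = -4 − -0.8000·(cos -0.4222 − cos -1.0472) = -3.6702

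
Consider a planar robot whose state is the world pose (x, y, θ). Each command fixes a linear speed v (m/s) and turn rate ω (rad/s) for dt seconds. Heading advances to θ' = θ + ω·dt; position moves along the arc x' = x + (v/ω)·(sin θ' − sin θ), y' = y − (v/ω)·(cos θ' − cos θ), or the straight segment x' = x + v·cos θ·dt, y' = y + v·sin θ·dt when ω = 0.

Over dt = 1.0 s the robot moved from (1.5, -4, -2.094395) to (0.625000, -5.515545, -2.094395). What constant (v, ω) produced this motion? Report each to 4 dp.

Δθ = -2.094395 − -2.094395 = 0.000000
ω = Δθ/dt = 0.000000/1.0 = 0.0000
ω = 0 → v = (Δx·cos θ + Δy·sin θ)/dt = 1.7500

v = 1.7500, ω = 0.0000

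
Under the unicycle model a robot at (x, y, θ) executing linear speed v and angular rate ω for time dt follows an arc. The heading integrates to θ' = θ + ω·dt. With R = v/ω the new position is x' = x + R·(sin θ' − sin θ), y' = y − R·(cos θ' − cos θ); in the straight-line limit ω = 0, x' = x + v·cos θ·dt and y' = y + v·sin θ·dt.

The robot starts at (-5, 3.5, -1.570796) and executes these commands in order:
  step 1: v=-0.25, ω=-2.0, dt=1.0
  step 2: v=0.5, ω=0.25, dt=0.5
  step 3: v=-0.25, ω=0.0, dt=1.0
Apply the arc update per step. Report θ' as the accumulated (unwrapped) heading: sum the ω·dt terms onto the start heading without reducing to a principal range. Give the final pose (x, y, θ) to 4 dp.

(-4.8177, 3.6284, -3.4458)

step 1: θ'=-3.5708 (R=0.1250) → pose (-4.8230, 3.6137, -3.5708)
step 2: θ'=-3.4458 (R=2.0000) → pose (-5.0562, 3.7032, -3.4458)
step 3: θ'=-3.4458 (straight) → pose (-4.8177, 3.6284, -3.4458)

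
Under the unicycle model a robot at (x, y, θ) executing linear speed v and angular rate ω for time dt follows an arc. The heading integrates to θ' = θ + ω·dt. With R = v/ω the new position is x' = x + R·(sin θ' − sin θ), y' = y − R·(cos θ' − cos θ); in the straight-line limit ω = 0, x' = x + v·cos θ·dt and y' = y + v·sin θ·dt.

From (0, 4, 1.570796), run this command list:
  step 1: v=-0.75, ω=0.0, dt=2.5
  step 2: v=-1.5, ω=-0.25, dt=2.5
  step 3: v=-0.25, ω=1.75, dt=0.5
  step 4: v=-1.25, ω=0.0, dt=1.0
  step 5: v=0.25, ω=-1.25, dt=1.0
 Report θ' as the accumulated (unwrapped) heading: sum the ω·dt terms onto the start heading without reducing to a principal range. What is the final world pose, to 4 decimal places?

step 1: θ'=1.5708 (straight) → pose (0.0000, 2.1250, 1.5708)
step 2: θ'=0.9458 (R=6.0000) → pose (-1.1342, -1.3856, 0.9458)
step 3: θ'=1.8208 (R=-0.1429) → pose (-1.1568, -1.5045, 1.8208)
step 4: θ'=1.8208 (straight) → pose (-0.8475, -2.7157, 1.8208)
step 5: θ'=0.5708 (R=-0.2000) → pose (-0.7618, -2.4979, 0.5708)

(-0.7618, -2.4979, 0.5708)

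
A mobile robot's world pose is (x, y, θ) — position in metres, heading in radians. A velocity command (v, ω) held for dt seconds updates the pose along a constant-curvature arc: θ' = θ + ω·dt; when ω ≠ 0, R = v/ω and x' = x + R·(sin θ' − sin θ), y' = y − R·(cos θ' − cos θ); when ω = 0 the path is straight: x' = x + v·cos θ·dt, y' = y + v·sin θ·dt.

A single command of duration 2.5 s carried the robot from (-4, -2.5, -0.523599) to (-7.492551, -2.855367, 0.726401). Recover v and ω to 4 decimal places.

Δθ = 0.726401 − -0.523599 = 1.250000
ω = Δθ/dt = 1.250000/2.5 = 0.5000
R = Δx/(sin θ' − sin θ) = -3.0000
v = R·ω = -3.0000·0.5000 = -1.5000

v = -1.5000, ω = 0.5000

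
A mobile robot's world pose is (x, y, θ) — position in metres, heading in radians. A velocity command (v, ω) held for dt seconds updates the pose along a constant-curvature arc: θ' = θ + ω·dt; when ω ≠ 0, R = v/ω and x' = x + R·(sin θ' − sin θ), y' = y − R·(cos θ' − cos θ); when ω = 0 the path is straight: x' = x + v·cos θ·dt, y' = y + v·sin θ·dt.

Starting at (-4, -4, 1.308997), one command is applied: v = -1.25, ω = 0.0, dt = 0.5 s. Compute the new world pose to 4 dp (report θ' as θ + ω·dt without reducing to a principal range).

(-4.1618, -4.6037, 1.3090)

θ' = 1.3090 + 0.0·0.5 = 1.3090
ω = 0 → straight: x' = -4 + -1.25·cos(1.3090)·0.5 = -4.1618
y' = -4 + -1.25·sin(1.3090)·0.5 = -4.6037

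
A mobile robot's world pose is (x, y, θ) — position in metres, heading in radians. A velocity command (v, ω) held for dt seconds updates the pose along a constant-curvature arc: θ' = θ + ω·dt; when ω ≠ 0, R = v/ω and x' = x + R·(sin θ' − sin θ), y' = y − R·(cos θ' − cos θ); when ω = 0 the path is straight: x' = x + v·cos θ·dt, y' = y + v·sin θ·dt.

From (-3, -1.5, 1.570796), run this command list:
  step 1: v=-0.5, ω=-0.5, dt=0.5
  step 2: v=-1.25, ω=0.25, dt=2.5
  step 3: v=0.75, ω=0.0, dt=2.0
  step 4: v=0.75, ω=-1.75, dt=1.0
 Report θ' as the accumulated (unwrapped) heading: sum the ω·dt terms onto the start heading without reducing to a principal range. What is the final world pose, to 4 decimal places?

(-3.0731, -2.8427, 0.1958)

step 1: θ'=1.3208 (R=1.0000) → pose (-3.0311, -1.7474, 1.3208)
step 2: θ'=1.9458 (R=-5.0000) → pose (-2.8391, -4.8158, 1.9458)
step 3: θ'=1.9458 (straight) → pose (-3.3885, -3.4200, 1.9458)
step 4: θ'=0.1958 (R=-0.4286) → pose (-3.0731, -2.8427, 0.1958)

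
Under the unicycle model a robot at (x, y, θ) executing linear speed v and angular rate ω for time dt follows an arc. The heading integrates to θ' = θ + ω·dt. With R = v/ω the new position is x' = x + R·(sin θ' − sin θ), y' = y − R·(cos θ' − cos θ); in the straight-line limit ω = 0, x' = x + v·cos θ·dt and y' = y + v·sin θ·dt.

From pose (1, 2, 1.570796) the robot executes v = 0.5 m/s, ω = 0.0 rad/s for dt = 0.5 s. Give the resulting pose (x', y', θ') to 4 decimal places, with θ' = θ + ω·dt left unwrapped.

(1.0000, 2.2500, 1.5708)

θ' = 1.5708 + 0.0·0.5 = 1.5708
ω = 0 → straight: x' = 1 + 0.5·cos(1.5708)·0.5 = 1.0000
y' = 2 + 0.5·sin(1.5708)·0.5 = 2.2500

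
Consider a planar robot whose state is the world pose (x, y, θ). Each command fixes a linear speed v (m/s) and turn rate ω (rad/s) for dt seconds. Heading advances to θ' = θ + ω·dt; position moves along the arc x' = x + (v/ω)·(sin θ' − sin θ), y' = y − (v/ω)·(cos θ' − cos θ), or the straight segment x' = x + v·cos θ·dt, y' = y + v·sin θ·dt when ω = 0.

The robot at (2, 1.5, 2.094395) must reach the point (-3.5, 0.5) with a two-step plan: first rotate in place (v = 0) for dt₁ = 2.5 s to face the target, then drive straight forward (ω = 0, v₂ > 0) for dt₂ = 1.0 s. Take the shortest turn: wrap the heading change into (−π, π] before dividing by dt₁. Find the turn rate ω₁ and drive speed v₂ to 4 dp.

ω₁ = 0.4908, v₂ = 5.5902

heading to target = atan2(0.5−1.5, -3.5−2) = -2.9617
Δθ = wrap(-2.9617 − 2.0944) = 1.2271; ω₁ = Δθ/dt₁ = 0.4908
distance = √((-3.5−2)² + (0.5−1.5)²) = 5.5902; v₂ = distance/dt₂ = 5.5902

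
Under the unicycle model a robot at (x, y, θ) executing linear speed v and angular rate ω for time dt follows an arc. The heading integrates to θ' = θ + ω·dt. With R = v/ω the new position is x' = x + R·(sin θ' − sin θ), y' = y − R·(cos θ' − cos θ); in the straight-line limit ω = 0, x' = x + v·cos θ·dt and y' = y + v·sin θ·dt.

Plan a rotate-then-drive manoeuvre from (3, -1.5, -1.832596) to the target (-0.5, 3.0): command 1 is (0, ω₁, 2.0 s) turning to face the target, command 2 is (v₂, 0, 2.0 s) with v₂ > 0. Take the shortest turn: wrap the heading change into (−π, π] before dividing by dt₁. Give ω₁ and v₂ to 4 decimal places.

heading to target = atan2(3−-1.5, -0.5−3) = 2.2318
Δθ = wrap(2.2318 − -1.8326) = -2.2187; ω₁ = Δθ/dt₁ = -1.1094
distance = √((-0.5−3)² + (3−-1.5)²) = 5.7009; v₂ = distance/dt₂ = 2.8504

ω₁ = -1.1094, v₂ = 2.8504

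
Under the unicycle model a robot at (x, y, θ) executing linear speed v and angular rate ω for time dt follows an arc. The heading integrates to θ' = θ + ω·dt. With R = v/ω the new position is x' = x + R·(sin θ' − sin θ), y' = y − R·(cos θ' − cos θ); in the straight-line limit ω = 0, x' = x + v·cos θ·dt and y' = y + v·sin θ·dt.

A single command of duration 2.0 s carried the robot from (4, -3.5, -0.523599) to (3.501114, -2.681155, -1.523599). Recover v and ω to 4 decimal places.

Δθ = -1.523599 − -0.523599 = -1.000000
ω = Δθ/dt = -1.000000/2.0 = -0.5000
R = −Δy/(cos θ' − cos θ) = 1.0000
v = R·ω = 1.0000·-0.5000 = -0.5000

v = -0.5000, ω = -0.5000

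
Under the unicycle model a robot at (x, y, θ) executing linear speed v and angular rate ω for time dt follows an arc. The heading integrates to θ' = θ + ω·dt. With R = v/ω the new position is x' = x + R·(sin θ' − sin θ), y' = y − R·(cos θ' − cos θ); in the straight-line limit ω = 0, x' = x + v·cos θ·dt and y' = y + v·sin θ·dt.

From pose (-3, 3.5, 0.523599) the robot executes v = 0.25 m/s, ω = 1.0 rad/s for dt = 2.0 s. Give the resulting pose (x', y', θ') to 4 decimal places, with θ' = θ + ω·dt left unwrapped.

(-2.9801, 3.9203, 2.5236)

θ' = 0.5236 + 1.0·2.0 = 2.5236
R = v/ω = 0.25/1.0 = 0.2500
x' = -3 + 0.2500·(sin 2.5236 − sin 0.5236) = -2.9801
y' = 3.5 − 0.2500·(cos 2.5236 − cos 0.5236) = 3.9203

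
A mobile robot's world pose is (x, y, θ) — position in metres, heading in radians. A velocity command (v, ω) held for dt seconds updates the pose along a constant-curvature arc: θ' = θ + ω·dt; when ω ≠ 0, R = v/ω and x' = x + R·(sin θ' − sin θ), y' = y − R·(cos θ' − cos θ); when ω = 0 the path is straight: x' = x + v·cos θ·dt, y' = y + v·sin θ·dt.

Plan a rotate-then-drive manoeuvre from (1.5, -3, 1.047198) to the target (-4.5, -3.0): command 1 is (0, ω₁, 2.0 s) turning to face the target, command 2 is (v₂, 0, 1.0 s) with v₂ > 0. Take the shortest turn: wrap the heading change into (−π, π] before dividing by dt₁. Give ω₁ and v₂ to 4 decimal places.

heading to target = atan2(-3−-3, -4.5−1.5) = 3.1416
Δθ = wrap(3.1416 − 1.0472) = 2.0944; ω₁ = Δθ/dt₁ = 1.0472
distance = √((-4.5−1.5)² + (-3−-3)²) = 6.0000; v₂ = distance/dt₂ = 6.0000

ω₁ = 1.0472, v₂ = 6.0000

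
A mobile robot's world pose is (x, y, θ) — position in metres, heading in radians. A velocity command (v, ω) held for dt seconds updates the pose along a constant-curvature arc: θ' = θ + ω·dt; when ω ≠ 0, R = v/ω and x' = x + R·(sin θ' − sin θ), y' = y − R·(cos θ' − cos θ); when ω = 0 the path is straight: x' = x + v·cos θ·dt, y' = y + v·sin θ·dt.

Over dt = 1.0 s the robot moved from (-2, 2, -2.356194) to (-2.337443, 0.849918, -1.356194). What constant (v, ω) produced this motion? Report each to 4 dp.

v = 1.2500, ω = 1.0000

Δθ = -1.356194 − -2.356194 = 1.000000
ω = Δθ/dt = 1.000000/1.0 = 1.0000
R = −Δy/(cos θ' − cos θ) = 1.2500
v = R·ω = 1.2500·1.0000 = 1.2500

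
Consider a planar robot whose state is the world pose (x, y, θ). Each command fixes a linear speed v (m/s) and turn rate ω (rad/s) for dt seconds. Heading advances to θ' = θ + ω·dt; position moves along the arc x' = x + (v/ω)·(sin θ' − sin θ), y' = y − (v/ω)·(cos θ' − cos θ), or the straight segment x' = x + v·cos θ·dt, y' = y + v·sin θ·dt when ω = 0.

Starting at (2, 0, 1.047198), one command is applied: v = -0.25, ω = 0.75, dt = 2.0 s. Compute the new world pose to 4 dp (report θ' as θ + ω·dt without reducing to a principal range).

(2.1020, -0.4428, 2.5472)

θ' = 1.0472 + 0.75·2.0 = 2.5472
R = v/ω = -0.25/0.75 = -0.3333
x' = 2 + -0.3333·(sin 2.5472 − sin 1.0472) = 2.1020
y' = 0 − -0.3333·(cos 2.5472 − cos 1.0472) = -0.4428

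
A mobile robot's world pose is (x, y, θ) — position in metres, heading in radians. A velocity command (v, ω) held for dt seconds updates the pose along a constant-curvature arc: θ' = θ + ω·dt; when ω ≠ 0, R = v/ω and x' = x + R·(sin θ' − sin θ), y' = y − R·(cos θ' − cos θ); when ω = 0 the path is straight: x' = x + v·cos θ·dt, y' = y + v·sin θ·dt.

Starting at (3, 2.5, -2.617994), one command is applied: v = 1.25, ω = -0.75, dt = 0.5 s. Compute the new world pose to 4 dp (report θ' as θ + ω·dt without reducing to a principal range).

(2.4134, 2.2951, -2.9930)

θ' = -2.6180 + -0.75·0.5 = -2.9930
R = v/ω = 1.25/-0.75 = -1.6667
x' = 3 + -1.6667·(sin -2.9930 − sin -2.6180) = 2.4134
y' = 2.5 − -1.6667·(cos -2.9930 − cos -2.6180) = 2.2951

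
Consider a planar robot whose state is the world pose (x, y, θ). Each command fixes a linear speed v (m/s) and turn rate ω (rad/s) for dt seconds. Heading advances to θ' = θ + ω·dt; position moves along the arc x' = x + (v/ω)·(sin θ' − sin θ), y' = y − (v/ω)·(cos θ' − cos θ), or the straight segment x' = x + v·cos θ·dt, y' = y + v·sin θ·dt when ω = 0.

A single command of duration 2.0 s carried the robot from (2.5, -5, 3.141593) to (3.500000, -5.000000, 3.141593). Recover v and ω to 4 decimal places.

v = -0.5000, ω = 0.0000

Δθ = 3.141593 − 3.141593 = 0.000000
ω = Δθ/dt = 0.000000/2.0 = 0.0000
ω = 0 → v = (Δx·cos θ + Δy·sin θ)/dt = -0.5000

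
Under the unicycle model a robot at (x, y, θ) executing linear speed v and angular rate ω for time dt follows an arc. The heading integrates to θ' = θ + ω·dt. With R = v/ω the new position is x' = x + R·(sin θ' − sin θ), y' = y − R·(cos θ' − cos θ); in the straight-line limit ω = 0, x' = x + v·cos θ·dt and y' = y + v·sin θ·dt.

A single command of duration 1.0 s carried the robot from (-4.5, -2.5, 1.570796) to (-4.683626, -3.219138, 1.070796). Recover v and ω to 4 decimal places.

Δθ = 1.070796 − 1.570796 = -0.500000
ω = Δθ/dt = -0.500000/1.0 = -0.5000
R = −Δy/(cos θ' − cos θ) = 1.5000
v = R·ω = 1.5000·-0.5000 = -0.7500

v = -0.7500, ω = -0.5000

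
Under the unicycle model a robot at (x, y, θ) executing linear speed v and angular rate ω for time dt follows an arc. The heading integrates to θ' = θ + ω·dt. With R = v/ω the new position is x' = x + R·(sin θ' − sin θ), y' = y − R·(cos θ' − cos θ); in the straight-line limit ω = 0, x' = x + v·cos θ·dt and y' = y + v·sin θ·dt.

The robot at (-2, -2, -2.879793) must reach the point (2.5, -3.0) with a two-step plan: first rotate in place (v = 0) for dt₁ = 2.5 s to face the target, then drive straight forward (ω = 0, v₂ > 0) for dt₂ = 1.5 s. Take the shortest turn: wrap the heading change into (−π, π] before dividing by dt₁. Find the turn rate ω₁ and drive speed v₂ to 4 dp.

ω₁ = 1.0644, v₂ = 3.0732

heading to target = atan2(-3−-2, 2.5−-2) = -0.2187
Δθ = wrap(-0.2187 − -2.8798) = 2.6611; ω₁ = Δθ/dt₁ = 1.0644
distance = √((2.5−-2)² + (-3−-2)²) = 4.6098; v₂ = distance/dt₂ = 3.0732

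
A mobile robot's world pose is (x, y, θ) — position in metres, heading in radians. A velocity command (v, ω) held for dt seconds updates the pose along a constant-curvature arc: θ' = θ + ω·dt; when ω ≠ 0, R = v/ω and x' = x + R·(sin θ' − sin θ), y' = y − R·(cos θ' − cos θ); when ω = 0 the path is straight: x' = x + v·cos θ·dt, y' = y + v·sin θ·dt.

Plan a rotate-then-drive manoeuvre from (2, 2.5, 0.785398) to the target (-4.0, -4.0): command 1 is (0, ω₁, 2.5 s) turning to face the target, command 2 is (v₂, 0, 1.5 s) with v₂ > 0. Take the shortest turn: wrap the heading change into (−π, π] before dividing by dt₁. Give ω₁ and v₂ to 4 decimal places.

heading to target = atan2(-4−2.5, -4−2) = -2.3162
Δθ = wrap(-2.3162 − 0.7854) = -3.1016; ω₁ = Δθ/dt₁ = -1.2406
distance = √((-4−2)² + (-4−2.5)²) = 8.8459; v₂ = distance/dt₂ = 5.8973

ω₁ = -1.2406, v₂ = 5.8973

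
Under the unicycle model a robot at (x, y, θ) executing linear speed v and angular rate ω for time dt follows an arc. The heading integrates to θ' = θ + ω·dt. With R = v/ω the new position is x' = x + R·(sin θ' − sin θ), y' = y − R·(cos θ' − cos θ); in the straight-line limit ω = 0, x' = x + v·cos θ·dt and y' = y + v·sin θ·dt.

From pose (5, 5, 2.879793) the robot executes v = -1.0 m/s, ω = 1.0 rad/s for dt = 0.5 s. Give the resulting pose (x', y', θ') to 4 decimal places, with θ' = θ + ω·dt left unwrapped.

(5.4948, 4.9942, 3.3798)

θ' = 2.8798 + 1.0·0.5 = 3.3798
R = v/ω = -1.0/1.0 = -1.0000
x' = 5 + -1.0000·(sin 3.3798 − sin 2.8798) = 5.4948
y' = 5 − -1.0000·(cos 3.3798 − cos 2.8798) = 4.9942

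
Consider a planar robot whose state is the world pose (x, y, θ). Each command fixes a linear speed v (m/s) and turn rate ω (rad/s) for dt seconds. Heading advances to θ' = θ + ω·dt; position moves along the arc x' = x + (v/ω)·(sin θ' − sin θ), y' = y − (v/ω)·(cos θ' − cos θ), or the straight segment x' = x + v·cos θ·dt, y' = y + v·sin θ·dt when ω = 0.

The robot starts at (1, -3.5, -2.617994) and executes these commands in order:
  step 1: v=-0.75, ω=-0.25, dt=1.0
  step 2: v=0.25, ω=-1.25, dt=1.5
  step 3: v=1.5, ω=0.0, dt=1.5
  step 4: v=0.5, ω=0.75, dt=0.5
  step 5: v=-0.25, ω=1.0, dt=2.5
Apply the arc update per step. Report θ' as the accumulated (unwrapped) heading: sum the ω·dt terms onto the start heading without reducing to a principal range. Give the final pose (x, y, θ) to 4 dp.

(1.9398, -0.5054, -1.8680)

step 1: θ'=-2.8680 (R=3.0000) → pose (1.6894, -3.2097, -2.8680)
step 2: θ'=-4.7430 (R=-0.2000) → pose (1.4355, -3.0110, -4.7430)
step 3: θ'=-4.7430 (straight) → pose (1.5043, -0.7620, -4.7430)
step 4: θ'=-4.3680 (R=0.6667) → pose (1.4655, -0.5165, -4.3680)
step 5: θ'=-1.8680 (R=-0.2500) → pose (1.9398, -0.5054, -1.8680)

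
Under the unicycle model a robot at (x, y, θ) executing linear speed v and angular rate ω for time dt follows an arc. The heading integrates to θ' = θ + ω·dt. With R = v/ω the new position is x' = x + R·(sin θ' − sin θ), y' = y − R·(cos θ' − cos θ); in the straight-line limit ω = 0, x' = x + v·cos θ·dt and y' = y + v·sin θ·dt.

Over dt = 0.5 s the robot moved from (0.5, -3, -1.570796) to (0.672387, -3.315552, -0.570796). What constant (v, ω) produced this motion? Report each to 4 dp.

v = 0.7500, ω = 2.0000

Δθ = -0.570796 − -1.570796 = 1.000000
ω = Δθ/dt = 1.000000/0.5 = 2.0000
R = −Δy/(cos θ' − cos θ) = 0.3750
v = R·ω = 0.3750·2.0000 = 0.7500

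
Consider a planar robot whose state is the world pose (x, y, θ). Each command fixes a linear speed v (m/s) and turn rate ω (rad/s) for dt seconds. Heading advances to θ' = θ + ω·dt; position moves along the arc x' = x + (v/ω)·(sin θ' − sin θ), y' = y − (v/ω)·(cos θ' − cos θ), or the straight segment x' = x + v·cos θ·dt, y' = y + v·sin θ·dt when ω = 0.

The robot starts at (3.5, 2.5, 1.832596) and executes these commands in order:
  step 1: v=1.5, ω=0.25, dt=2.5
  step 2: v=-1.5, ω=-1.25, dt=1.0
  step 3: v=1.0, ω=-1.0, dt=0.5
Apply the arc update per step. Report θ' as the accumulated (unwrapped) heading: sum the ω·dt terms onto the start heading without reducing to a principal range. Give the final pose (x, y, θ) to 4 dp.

step 1: θ'=2.4576 (R=6.0000) → pose (1.4958, 5.5974, 2.4576)
step 2: θ'=1.2076 (R=1.2000) → pose (1.8593, 4.2410, 1.2076)
step 3: θ'=0.7076 (R=-1.0000) → pose (2.1440, 4.6457, 0.7076)

(2.1440, 4.6457, 0.7076)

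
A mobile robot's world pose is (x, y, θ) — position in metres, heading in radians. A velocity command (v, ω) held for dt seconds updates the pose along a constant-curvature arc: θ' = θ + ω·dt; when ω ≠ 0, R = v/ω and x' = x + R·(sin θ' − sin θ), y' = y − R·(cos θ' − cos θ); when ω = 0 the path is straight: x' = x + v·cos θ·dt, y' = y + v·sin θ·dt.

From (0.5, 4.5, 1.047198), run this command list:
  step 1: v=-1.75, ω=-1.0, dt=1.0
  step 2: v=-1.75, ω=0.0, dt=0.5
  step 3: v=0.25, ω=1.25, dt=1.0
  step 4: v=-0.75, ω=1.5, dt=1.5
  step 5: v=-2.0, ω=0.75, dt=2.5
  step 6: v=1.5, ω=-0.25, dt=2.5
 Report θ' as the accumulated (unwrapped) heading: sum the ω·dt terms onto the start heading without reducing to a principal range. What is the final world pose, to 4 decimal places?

(1.4528, 3.9231, 4.7972)

step 1: θ'=0.0472 (R=1.7500) → pose (-0.9330, 3.6269, 0.0472)
step 2: θ'=0.0472 (straight) → pose (-1.8070, 3.5857, 0.0472)
step 3: θ'=1.2972 (R=0.2000) → pose (-1.6239, 3.7314, 1.2972)
step 4: θ'=3.5472 (R=-0.5000) → pose (-0.9452, 3.1369, 3.5472)
step 5: θ'=5.4222 (R=-2.6667) → pose (0.0252, 7.3250, 5.4222)
step 6: θ'=4.7972 (R=-6.0000) → pose (1.4528, 3.9231, 4.7972)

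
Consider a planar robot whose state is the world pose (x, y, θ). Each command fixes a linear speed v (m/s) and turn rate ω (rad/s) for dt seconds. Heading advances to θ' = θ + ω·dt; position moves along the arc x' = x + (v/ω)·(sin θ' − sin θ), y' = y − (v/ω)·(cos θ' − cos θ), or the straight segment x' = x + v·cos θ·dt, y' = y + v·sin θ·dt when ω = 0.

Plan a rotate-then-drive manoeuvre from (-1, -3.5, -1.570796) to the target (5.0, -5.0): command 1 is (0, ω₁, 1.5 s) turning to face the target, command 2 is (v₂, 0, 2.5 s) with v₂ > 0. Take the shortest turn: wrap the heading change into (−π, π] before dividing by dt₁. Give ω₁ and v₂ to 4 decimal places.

heading to target = atan2(-5−-3.5, 5−-1) = -0.2450
Δθ = wrap(-0.2450 − -1.5708) = 1.3258; ω₁ = Δθ/dt₁ = 0.8839
distance = √((5−-1)² + (-5−-3.5)²) = 6.1847; v₂ = distance/dt₂ = 2.4739

ω₁ = 0.8839, v₂ = 2.4739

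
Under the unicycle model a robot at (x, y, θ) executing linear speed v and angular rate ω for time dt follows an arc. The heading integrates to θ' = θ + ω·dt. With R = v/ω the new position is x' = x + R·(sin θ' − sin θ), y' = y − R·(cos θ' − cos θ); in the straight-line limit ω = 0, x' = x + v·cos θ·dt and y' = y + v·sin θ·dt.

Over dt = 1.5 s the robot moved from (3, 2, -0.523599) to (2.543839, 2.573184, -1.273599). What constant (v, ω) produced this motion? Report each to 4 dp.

v = -0.5000, ω = -0.5000

Δθ = -1.273599 − -0.523599 = -0.750000
ω = Δθ/dt = -0.750000/1.5 = -0.5000
R = −Δy/(cos θ' − cos θ) = 1.0000
v = R·ω = 1.0000·-0.5000 = -0.5000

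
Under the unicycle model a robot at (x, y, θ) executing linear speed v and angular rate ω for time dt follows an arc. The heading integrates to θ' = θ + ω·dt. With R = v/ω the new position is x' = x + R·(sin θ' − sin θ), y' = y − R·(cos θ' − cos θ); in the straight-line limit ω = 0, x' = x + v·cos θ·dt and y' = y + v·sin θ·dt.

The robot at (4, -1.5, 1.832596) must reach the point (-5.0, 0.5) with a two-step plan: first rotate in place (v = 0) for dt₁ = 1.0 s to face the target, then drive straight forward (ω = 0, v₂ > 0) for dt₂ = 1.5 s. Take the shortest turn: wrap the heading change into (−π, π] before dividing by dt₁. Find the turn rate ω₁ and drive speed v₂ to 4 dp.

heading to target = atan2(0.5−-1.5, -5−4) = 2.9229
Δθ = wrap(2.9229 − 1.8326) = 1.0903; ω₁ = Δθ/dt₁ = 1.0903
distance = √((-5−4)² + (0.5−-1.5)²) = 9.2195; v₂ = distance/dt₂ = 6.1464

ω₁ = 1.0903, v₂ = 6.1464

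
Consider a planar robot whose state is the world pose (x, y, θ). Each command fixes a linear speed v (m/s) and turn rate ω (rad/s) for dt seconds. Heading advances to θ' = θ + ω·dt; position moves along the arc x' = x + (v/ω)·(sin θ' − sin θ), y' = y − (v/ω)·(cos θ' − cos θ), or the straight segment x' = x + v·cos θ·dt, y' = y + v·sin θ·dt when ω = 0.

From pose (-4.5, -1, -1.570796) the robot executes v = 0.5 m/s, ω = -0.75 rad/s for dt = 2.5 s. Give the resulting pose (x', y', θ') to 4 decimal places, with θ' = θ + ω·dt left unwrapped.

(-5.3664, -1.6361, -3.4458)

θ' = -1.5708 + -0.75·2.5 = -3.4458
R = v/ω = 0.5/-0.75 = -0.6667
x' = -4.5 + -0.6667·(sin -3.4458 − sin -1.5708) = -5.3664
y' = -1 − -0.6667·(cos -3.4458 − cos -1.5708) = -1.6361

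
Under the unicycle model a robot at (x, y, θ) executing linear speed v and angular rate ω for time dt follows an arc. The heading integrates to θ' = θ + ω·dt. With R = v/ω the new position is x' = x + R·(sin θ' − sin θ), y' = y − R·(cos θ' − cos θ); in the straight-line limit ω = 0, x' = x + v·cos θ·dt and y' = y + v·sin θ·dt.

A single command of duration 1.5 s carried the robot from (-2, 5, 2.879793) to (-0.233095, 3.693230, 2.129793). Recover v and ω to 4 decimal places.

v = -1.5000, ω = -0.5000

Δθ = 2.129793 − 2.879793 = -0.750000
ω = Δθ/dt = -0.750000/1.5 = -0.5000
R = Δx/(sin θ' − sin θ) = 3.0000
v = R·ω = 3.0000·-0.5000 = -1.5000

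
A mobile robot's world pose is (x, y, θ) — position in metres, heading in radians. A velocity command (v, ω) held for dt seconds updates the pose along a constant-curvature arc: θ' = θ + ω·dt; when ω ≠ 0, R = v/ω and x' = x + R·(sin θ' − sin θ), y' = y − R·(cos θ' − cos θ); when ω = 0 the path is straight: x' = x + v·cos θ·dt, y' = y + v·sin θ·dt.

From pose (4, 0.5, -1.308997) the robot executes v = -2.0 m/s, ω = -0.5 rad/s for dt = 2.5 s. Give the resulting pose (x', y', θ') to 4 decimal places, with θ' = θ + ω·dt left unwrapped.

(5.6629, 4.8754, -2.5590)

θ' = -1.3090 + -0.5·2.5 = -2.5590
R = v/ω = -2.0/-0.5 = 4.0000
x' = 4 + 4.0000·(sin -2.5590 − sin -1.3090) = 5.6629
y' = 0.5 − 4.0000·(cos -2.5590 − cos -1.3090) = 4.8754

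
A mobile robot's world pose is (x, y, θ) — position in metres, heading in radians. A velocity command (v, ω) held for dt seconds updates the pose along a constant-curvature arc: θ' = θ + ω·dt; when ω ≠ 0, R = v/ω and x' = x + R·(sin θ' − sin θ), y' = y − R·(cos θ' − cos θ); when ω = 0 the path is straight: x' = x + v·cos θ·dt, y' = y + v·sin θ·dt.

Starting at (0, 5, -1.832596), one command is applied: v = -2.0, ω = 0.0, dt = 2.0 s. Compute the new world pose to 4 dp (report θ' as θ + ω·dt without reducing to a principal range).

(1.0353, 8.8637, -1.8326)

θ' = -1.8326 + 0.0·2.0 = -1.8326
ω = 0 → straight: x' = 0 + -2.0·cos(-1.8326)·2.0 = 1.0353
y' = 5 + -2.0·sin(-1.8326)·2.0 = 8.8637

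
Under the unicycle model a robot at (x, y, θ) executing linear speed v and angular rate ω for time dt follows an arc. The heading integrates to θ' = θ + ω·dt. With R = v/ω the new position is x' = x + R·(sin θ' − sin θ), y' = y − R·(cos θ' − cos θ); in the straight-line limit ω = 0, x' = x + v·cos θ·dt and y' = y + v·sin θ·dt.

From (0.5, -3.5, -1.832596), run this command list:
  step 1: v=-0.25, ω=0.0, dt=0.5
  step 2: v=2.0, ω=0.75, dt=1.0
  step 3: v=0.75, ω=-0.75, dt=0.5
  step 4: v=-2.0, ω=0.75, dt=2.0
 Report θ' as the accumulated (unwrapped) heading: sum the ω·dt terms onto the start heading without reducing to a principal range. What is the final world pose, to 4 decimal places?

step 1: θ'=-1.8326 (straight) → pose (0.5324, -3.3793, -1.8326)
step 2: θ'=-1.0826 (R=2.6667) → pose (0.7530, -5.3202, -1.0826)
step 3: θ'=-1.4576 (R=-1.0000) → pose (0.8634, -5.6763, -1.4576)
step 4: θ'=0.0424 (R=-2.6667) → pose (-1.8992, -3.3132, 0.0424)

(-1.8992, -3.3132, 0.0424)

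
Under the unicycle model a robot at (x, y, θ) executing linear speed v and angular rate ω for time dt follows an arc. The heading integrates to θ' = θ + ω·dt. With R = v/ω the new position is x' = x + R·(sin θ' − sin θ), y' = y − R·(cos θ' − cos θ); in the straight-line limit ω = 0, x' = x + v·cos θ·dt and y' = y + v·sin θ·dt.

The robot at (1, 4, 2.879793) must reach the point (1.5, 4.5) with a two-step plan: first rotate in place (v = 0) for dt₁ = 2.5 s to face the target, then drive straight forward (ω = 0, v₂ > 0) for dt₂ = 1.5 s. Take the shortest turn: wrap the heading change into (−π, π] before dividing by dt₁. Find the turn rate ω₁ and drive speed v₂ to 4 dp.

ω₁ = -0.8378, v₂ = 0.4714

heading to target = atan2(4.5−4, 1.5−1) = 0.7854
Δθ = wrap(0.7854 − 2.8798) = -2.0944; ω₁ = Δθ/dt₁ = -0.8378
distance = √((1.5−1)² + (4.5−4)²) = 0.7071; v₂ = distance/dt₂ = 0.4714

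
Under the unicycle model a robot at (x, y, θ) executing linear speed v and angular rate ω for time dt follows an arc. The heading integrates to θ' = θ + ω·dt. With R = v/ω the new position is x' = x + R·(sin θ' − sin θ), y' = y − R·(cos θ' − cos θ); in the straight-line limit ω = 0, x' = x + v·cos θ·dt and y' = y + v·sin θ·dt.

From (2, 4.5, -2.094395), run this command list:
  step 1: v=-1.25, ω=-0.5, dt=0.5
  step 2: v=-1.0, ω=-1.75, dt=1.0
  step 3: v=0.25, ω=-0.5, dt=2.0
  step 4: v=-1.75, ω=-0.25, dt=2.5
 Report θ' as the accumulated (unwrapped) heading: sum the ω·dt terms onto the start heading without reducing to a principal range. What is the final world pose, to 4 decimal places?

(0.4400, 2.0975, -5.7194)

step 1: θ'=-2.3444 (R=2.5000) → pose (2.3766, 4.9968, -2.3444)
step 2: θ'=-4.0944 (R=0.5714) → pose (3.2511, 4.9286, -4.0944)
step 3: θ'=-5.0944 (R=-0.5000) → pose (3.1947, 5.4047, -5.0944)
step 4: θ'=-5.7194 (R=7.0000) → pose (0.4400, 2.0975, -5.7194)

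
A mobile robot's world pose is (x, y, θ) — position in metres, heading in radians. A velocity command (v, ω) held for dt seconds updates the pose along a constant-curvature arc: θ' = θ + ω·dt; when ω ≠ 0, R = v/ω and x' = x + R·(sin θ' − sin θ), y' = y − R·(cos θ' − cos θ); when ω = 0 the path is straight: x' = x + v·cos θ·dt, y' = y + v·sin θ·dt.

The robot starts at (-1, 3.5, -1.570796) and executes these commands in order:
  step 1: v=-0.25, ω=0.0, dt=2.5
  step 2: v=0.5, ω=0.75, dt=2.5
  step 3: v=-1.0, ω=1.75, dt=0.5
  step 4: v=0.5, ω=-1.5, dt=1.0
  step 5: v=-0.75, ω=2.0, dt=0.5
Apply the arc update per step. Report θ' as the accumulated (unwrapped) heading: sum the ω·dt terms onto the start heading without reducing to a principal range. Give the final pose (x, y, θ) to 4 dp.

(-0.4313, 3.2869, 0.6792)

step 1: θ'=-1.5708 (straight) → pose (-1.0000, 4.1250, -1.5708)
step 2: θ'=0.3042 (R=0.6667) → pose (-0.1336, 3.4889, 0.3042)
step 3: θ'=1.1792 (R=-0.5714) → pose (-0.4907, 3.1618, 1.1792)
step 4: θ'=-0.3208 (R=-0.3333) → pose (-0.0774, 3.3510, -0.3208)
step 5: θ'=0.6792 (R=-0.3750) → pose (-0.4313, 3.2869, 0.6792)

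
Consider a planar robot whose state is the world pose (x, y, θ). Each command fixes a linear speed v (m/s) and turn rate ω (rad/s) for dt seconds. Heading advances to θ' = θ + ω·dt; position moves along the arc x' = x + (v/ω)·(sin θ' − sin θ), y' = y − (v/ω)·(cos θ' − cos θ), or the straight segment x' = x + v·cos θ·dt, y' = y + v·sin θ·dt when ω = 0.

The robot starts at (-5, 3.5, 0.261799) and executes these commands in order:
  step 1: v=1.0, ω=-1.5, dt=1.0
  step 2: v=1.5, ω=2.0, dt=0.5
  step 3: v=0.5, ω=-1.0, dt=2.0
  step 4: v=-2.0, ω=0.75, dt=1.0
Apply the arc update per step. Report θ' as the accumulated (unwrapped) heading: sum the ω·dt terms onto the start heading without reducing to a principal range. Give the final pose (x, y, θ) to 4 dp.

(-2.8276, 3.6649, -1.4882)

step 1: θ'=-1.2382 (R=-0.6667) → pose (-4.1973, 3.0737, -1.2382)
step 2: θ'=-0.2382 (R=0.7500) → pose (-3.6654, 2.5898, -0.2382)
step 3: θ'=-2.2382 (R=-0.5000) → pose (-3.3907, 1.7944, -2.2382)
step 4: θ'=-1.4882 (R=-2.6667) → pose (-2.8276, 3.6649, -1.4882)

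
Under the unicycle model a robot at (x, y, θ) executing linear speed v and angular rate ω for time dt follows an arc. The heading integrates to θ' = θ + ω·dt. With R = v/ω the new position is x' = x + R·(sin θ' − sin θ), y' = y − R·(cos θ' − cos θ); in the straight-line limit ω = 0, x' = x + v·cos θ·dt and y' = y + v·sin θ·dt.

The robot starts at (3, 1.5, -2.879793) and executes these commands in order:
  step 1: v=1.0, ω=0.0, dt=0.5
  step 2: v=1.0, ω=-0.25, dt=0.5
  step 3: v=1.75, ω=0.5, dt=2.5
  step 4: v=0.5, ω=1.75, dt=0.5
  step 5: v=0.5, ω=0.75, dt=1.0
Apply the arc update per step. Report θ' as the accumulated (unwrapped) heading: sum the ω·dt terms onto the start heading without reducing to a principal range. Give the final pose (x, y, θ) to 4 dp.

(-0.4482, -2.0258, -0.1298)

step 1: θ'=-2.8798 (straight) → pose (2.5170, 1.3706, -2.8798)
step 2: θ'=-3.0048 (R=-4.0000) → pose (2.0273, 1.2717, -3.0048)
step 3: θ'=-1.7548 (R=3.5000) → pose (-0.9364, -1.5553, -1.7548)
step 4: θ'=-0.8798 (R=0.2857) → pose (-0.8756, -1.7896, -0.8798)
step 5: θ'=-0.1298 (R=0.6667) → pose (-0.4482, -2.0258, -0.1298)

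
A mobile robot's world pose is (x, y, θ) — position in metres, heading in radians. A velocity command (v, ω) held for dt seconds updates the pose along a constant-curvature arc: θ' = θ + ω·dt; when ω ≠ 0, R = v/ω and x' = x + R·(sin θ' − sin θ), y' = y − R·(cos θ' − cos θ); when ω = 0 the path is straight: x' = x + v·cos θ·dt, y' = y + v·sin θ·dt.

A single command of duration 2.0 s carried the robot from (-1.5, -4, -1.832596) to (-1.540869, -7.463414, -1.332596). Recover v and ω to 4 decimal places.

Δθ = -1.332596 − -1.832596 = 0.500000
ω = Δθ/dt = 0.500000/2.0 = 0.2500
R = −Δy/(cos θ' − cos θ) = 7.0000
v = R·ω = 7.0000·0.2500 = 1.7500

v = 1.7500, ω = 0.2500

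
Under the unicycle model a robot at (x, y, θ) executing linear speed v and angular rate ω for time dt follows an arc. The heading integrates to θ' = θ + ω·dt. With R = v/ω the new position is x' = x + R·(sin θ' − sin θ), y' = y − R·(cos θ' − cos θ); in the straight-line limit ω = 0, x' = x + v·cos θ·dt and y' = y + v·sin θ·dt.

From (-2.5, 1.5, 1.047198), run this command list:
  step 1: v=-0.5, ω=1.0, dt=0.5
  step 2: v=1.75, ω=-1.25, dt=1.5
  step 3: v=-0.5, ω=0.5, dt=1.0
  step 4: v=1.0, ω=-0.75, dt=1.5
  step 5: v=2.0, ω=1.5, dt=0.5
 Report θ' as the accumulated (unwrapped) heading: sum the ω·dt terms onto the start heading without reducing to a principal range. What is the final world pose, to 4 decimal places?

step 1: θ'=1.5472 (R=-0.5000) → pose (-2.5668, 1.2618, 1.5472)
step 2: θ'=-0.3278 (R=-1.4000) → pose (-0.7165, 2.5542, -0.3278)
step 3: θ'=0.1722 (R=-1.0000) → pose (-1.2098, 2.5927, 0.1722)
step 4: θ'=-0.9528 (R=-1.3333) → pose (0.1054, 2.0516, -0.9528)
step 5: θ'=-0.2028 (R=1.3333) → pose (0.9236, 1.5181, -0.2028)

(0.9236, 1.5181, -0.2028)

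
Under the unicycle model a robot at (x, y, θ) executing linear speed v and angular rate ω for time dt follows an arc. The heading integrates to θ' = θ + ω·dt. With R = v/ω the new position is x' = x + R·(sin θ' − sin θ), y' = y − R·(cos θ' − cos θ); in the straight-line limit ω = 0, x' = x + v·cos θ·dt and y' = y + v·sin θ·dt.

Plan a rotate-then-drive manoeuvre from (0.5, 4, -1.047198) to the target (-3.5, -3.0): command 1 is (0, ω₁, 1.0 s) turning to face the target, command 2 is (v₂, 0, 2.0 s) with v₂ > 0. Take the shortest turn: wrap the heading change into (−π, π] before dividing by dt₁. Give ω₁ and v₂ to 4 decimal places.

heading to target = atan2(-3−4, -3.5−0.5) = -2.0899
Δθ = wrap(-2.0899 − -1.0472) = -1.0427; ω₁ = Δθ/dt₁ = -1.0427
distance = √((-3.5−0.5)² + (-3−4)²) = 8.0623; v₂ = distance/dt₂ = 4.0311

ω₁ = -1.0427, v₂ = 4.0311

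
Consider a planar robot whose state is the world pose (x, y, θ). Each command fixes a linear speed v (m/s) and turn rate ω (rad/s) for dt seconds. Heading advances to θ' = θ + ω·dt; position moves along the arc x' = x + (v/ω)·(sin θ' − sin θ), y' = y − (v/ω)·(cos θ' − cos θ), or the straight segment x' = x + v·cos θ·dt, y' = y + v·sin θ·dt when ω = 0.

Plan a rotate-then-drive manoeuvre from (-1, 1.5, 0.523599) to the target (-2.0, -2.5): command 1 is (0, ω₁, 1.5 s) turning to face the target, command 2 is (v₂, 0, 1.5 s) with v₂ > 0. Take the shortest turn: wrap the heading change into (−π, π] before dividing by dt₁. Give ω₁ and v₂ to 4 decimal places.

heading to target = atan2(-2.5−1.5, -2−-1) = -1.8158
Δθ = wrap(-1.8158 − 0.5236) = -2.3394; ω₁ = Δθ/dt₁ = -1.5596
distance = √((-2−-1)² + (-2.5−1.5)²) = 4.1231; v₂ = distance/dt₂ = 2.7487

ω₁ = -1.5596, v₂ = 2.7487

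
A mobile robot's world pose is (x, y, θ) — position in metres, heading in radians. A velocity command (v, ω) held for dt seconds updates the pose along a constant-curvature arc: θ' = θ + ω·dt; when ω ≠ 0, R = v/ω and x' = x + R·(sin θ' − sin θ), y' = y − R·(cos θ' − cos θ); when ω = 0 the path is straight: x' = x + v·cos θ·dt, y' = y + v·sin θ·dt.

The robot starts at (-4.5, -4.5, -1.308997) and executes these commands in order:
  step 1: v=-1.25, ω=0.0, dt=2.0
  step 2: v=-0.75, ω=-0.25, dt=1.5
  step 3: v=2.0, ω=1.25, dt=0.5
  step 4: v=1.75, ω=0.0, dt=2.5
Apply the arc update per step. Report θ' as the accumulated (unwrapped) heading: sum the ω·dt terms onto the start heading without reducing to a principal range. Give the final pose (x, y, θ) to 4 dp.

step 1: θ'=-1.3090 (straight) → pose (-5.1470, -2.0852, -1.3090)
step 2: θ'=-1.6840 (R=3.0000) → pose (-5.2301, -0.9699, -1.6840)
step 3: θ'=-1.0590 (R=1.6000) → pose (-5.0353, -1.9342, -1.0590)
step 4: θ'=-1.0590 (straight) → pose (-2.8927, -5.7486, -1.0590)

(-2.8927, -5.7486, -1.0590)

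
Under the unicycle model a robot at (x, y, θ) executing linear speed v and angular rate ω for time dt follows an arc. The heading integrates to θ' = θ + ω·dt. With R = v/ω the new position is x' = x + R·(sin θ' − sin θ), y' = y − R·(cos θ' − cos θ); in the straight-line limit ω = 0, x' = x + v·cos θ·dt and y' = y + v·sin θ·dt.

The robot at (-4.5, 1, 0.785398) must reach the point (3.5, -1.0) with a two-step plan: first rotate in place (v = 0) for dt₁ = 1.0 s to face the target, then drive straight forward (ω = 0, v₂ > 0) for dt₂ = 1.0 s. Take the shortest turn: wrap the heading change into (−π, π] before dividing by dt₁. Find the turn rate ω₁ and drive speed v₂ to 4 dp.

ω₁ = -1.0304, v₂ = 8.2462

heading to target = atan2(-1−1, 3.5−-4.5) = -0.2450
Δθ = wrap(-0.2450 − 0.7854) = -1.0304; ω₁ = Δθ/dt₁ = -1.0304
distance = √((3.5−-4.5)² + (-1−1)²) = 8.2462; v₂ = distance/dt₂ = 8.2462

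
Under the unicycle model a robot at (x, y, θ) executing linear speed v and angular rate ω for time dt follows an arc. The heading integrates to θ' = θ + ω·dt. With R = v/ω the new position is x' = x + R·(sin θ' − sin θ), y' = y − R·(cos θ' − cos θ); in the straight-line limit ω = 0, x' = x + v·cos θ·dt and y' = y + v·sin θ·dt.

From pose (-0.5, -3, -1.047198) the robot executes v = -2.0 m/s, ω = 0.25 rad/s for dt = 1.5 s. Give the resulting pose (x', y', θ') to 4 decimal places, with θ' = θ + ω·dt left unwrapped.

(-2.4465, -0.7404, -0.6722)

θ' = -1.0472 + 0.25·1.5 = -0.6722
R = v/ω = -2.0/0.25 = -8.0000
x' = -0.5 + -8.0000·(sin -0.6722 − sin -1.0472) = -2.4465
y' = -3 − -8.0000·(cos -0.6722 − cos -1.0472) = -0.7404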